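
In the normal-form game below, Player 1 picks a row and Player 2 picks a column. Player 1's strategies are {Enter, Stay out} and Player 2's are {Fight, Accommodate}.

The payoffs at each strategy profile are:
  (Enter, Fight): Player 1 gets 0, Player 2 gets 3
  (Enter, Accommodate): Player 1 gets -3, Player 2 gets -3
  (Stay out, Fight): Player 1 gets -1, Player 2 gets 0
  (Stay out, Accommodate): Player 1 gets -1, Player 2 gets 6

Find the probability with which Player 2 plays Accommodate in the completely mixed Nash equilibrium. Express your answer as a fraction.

1/3

Let c be the probability that Player 2 plays Fight. In a completely mixed equilibrium, Player 1 must be indifferent between Enter and Stay out.
Player 1's expected payoff from Enter is −3(1−c); from Stay out it is −c − (1−c).
Setting these equal: 3c − 3 = -1, so c = 2/3.
Therefore Player 2 plays Accommodate with probability 1 − 2/3 = 1/3.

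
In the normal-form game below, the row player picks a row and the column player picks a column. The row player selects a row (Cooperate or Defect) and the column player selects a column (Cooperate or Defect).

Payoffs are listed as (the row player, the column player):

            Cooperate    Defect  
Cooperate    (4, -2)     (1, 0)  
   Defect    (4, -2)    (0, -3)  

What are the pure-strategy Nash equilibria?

(Cooperate, Defect) and (Defect, Cooperate)

(Cooperate, Cooperate): the column player prefers Defect (0 > -2) — not an equilibrium.
(Cooperate, Defect): the row player gets 1 ≥ 0 from Defect, and the column player gets 0 ≥ -2 from Cooperate — Nash equilibrium.
(Defect, Cooperate): the row player gets 4 ≥ 4 from Cooperate, and the column player gets -2 ≥ -3 from Defect — Nash equilibrium.
(Defect, Defect): the row player prefers Cooperate (1 > 0); the column player prefers Cooperate (-2 > -3) — not an equilibrium.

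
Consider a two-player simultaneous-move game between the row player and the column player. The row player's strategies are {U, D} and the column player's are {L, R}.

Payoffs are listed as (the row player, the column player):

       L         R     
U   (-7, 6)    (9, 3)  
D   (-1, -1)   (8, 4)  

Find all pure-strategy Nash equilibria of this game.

none

(U, L): the row player prefers D (-1 > -7) — not an equilibrium.
(U, R): the column player prefers L (6 > 3) — not an equilibrium.
(D, L): the column player prefers R (4 > -1) — not an equilibrium.
(D, R): the row player prefers U (9 > 8) — not an equilibrium.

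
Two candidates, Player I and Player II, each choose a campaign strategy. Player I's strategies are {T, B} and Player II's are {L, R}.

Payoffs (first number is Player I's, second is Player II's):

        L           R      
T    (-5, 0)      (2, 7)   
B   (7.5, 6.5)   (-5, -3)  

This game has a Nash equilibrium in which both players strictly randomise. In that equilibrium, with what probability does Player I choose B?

Let r be the probability that Player I plays T. In a completely mixed equilibrium, Player II must be indifferent between L and R.
Player II's expected payoff from L is 6.5(1−r); from R it is 7r − 3(1−r).
Setting these equal: −6.5r + 6.5 = 10r − 3, so r = 19/33.
Therefore Player I plays B with probability 1 − 19/33 = 14/33.

14/33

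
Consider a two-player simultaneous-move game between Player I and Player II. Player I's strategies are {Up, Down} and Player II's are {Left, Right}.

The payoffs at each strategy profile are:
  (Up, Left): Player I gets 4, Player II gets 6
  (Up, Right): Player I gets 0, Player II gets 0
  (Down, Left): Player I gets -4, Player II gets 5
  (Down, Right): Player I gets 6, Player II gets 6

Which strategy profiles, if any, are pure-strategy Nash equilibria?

(Up, Left): Player I gets 4 ≥ -4 from Down, and Player II gets 6 ≥ 0 from Right — Nash equilibrium.
(Up, Right): Player I prefers Down (6 > 0); Player II prefers Left (6 > 0) — not an equilibrium.
(Down, Left): Player I prefers Up (4 > -4); Player II prefers Right (6 > 5) — not an equilibrium.
(Down, Right): Player I gets 6 ≥ 0 from Up, and Player II gets 6 ≥ 5 from Left — Nash equilibrium.

(Up, Left) and (Down, Right)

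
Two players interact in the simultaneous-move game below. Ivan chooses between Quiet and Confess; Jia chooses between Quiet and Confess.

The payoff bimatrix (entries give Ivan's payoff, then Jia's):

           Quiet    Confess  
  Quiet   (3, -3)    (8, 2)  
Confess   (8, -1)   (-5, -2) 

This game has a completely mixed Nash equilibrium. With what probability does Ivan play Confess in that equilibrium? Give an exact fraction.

Let p be the probability that Ivan plays Quiet. In a completely mixed equilibrium, Jia must be indifferent between Quiet and Confess.
Jia's expected payoff from Quiet is −3p − (1−p); from Confess it is 2p − 2(1−p).
Setting these equal: −2p − 1 = 4p − 2, so p = 1/6.
Therefore Ivan plays Confess with probability 1 − 1/6 = 5/6.

5/6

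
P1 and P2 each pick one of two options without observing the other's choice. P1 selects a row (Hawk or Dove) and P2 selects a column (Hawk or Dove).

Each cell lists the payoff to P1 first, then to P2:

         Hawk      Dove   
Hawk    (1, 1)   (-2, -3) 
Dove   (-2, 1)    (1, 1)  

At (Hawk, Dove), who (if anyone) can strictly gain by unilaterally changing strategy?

Both

P1 at (Hawk, Dove) earns -2; deviating to Dove yields 1 — a strict improvement.
P2 earns -3; deviating to Hawk yields 1 — a strict improvement.
Both P1 and P2 have strictly profitable deviations.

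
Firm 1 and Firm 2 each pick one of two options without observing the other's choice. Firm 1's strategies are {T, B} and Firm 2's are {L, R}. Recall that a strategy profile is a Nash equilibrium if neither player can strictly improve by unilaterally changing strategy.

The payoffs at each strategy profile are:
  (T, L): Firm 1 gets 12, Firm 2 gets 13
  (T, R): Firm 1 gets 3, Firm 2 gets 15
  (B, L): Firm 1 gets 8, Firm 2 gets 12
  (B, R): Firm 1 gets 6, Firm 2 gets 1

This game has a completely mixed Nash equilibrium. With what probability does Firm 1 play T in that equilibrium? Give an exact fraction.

11/13

Let x be the probability that Firm 1 plays T. In a completely mixed equilibrium, Firm 2 must be indifferent between L and R.
Firm 2's expected payoff from L is 13x + 12(1−x); from R it is 15x + (1−x).
Setting these equal: x + 12 = 14x + 1, so x = 11/13.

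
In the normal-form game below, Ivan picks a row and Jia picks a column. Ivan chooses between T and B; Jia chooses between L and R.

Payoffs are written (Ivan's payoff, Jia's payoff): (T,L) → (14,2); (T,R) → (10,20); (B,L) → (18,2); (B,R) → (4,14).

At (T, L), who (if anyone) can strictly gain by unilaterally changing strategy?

Ivan at (T, L) earns 14; deviating to B yields 18 — a strict improvement.
Jia earns 2; deviating to R yields 20 — a strict improvement.
Both Ivan and Jia have strictly profitable deviations.

Both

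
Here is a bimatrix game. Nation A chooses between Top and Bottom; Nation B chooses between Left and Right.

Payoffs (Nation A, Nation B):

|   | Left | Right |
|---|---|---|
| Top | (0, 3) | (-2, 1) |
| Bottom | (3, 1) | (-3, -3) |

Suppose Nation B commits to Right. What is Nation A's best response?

Top

Against Right, Nation A earns -2 from Top and -3 from Bottom.
So Top is the best response.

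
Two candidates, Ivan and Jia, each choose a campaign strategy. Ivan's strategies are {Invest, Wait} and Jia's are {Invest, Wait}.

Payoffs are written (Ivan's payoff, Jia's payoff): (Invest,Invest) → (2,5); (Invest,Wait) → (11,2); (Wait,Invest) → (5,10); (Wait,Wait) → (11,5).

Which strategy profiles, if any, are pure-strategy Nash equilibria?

(Invest, Invest): Ivan prefers Wait (5 > 2) — not an equilibrium.
(Invest, Wait): Jia prefers Invest (5 > 2) — not an equilibrium.
(Wait, Invest): Ivan gets 5 ≥ 2 from Invest, and Jia gets 10 ≥ 5 from Wait — Nash equilibrium.
(Wait, Wait): Jia prefers Invest (10 > 5) — not an equilibrium.

(Wait, Invest)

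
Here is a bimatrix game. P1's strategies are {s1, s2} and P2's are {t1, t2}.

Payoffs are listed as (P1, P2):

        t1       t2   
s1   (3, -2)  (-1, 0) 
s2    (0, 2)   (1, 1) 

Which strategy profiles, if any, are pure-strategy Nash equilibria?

none

(s1, t1): P2 prefers t2 (0 > -2) — not an equilibrium.
(s1, t2): P1 prefers s2 (1 > -1) — not an equilibrium.
(s2, t1): P1 prefers s1 (3 > 0) — not an equilibrium.
(s2, t2): P2 prefers t1 (2 > 1) — not an equilibrium.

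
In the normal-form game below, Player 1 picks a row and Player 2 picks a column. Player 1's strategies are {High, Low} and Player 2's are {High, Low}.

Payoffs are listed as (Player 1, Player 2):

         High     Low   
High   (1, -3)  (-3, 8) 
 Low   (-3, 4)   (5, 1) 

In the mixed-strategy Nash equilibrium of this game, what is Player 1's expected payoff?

First find q, the probability Player 2 plays High, from Player 1's indifference between High and Low: q − 3(1−q) = −3q + 5(1−q), giving q = 2/3.
Since Player 1 is indifferent in equilibrium, Player 1's expected payoff equals the payoff from either row against (2/3, 1/3). Using High: (2/3) − 3(1/3) = -1/3.

-1/3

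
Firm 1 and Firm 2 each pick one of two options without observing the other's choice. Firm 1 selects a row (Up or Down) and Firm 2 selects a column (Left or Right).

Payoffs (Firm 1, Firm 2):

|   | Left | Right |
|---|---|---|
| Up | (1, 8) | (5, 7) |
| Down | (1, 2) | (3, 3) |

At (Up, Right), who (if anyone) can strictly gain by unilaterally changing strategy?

Firm 1 at (Up, Right) earns 5; deviating to Down yields 3 — not better.
Firm 2 earns 7; deviating to Left yields 8 — a strict improvement.
Only Firm 2 has a strictly profitable deviation.

Firm 2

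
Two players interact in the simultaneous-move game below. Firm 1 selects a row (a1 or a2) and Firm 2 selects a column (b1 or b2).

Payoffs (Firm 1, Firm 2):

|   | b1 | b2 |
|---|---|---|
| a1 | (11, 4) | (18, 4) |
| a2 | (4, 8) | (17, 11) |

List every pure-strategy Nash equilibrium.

(a1, b1) and (a1, b2)

(a1, b1): Firm 1 gets 11 ≥ 4 from a2, and Firm 2 gets 4 ≥ 4 from b2 — Nash equilibrium.
(a1, b2): Firm 1 gets 18 ≥ 17 from a2, and Firm 2 gets 4 ≥ 4 from b1 — Nash equilibrium.
(a2, b1): Firm 1 prefers a1 (11 > 4); Firm 2 prefers b2 (11 > 8) — not an equilibrium.
(a2, b2): Firm 1 prefers a1 (18 > 17) — not an equilibrium.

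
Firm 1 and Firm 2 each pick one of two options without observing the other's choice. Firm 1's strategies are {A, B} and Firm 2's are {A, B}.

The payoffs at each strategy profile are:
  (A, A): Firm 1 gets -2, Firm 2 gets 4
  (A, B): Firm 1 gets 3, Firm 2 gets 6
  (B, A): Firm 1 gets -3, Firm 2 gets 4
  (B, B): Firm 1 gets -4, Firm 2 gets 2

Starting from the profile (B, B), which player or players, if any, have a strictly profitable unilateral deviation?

Both

Firm 1 at (B, B) earns -4; deviating to A yields 3 — a strict improvement.
Firm 2 earns 2; deviating to A yields 4 — a strict improvement.
Both Firm 1 and Firm 2 have strictly profitable deviations.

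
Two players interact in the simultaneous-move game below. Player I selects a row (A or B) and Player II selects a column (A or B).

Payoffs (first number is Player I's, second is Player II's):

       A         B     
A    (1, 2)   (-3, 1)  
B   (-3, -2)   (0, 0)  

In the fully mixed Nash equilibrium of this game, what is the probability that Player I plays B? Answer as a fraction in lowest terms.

1/3

Let x be the probability that Player I plays A. In a completely mixed equilibrium, Player II must be indifferent between A and B.
Player II's expected payoff from A is 2x − 2(1−x); from B it is x.
Setting these equal: 4x − 2 = x, so x = 2/3.
Therefore Player I plays B with probability 1 − 2/3 = 1/3.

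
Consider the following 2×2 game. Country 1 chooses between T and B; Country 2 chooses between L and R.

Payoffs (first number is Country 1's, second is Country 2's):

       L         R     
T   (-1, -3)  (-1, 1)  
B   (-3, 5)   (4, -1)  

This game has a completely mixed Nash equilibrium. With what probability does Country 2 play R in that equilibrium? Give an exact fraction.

2/7

Let y be the probability that Country 2 plays L. In a completely mixed equilibrium, Country 1 must be indifferent between T and B.
Country 1's expected payoff from T is −y − (1−y); from B it is −3y + 4(1−y).
Setting these equal: -1 = −7y + 4, so y = 5/7.
Therefore Country 2 plays R with probability 1 − 5/7 = 2/7.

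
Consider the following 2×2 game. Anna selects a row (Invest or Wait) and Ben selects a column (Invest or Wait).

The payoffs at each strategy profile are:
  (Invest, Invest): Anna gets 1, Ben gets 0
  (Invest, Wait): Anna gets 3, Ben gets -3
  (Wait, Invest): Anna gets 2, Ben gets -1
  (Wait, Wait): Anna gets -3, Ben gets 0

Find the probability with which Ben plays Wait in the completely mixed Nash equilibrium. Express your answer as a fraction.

Let c be the probability that Ben plays Invest. In a completely mixed equilibrium, Anna must be indifferent between Invest and Wait.
Anna's expected payoff from Invest is c + 3(1−c); from Wait it is 2c − 3(1−c).
Setting these equal: −2c + 3 = 5c − 3, so c = 6/7.
Therefore Ben plays Wait with probability 1 − 6/7 = 1/7.

1/7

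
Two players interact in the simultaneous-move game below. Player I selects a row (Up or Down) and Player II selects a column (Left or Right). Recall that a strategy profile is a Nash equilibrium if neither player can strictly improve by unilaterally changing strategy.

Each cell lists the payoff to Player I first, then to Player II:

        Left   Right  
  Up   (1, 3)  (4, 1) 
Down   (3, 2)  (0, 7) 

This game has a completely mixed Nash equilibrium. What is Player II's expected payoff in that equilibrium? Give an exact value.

First find p, the probability Player I plays Up, from Player II's indifference between Left and Right: 3p + 2(1−p) = p + 7(1−p), giving p = 5/7.
Since Player II is indifferent in equilibrium, Player II's expected payoff equals the payoff from either column against (5/7, 2/7). Using Left: 3(5/7) + 2(2/7) = 19/7.

19/7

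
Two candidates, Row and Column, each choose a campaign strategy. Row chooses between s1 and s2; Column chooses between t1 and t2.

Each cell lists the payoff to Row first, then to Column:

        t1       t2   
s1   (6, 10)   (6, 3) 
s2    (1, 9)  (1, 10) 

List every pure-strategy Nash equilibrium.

(s1, t1): Row gets 6 ≥ 1 from s2, and Column gets 10 ≥ 3 from t2 — Nash equilibrium.
(s1, t2): Column prefers t1 (10 > 3) — not an equilibrium.
(s2, t1): Row prefers s1 (6 > 1); Column prefers t2 (10 > 9) — not an equilibrium.
(s2, t2): Row prefers s1 (6 > 1) — not an equilibrium.

(s1, t1)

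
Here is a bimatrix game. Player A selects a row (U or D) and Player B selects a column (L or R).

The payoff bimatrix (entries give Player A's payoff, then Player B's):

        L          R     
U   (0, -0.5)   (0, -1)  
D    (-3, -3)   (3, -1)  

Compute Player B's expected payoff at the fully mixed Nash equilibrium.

-1

First find p, the probability Player A plays U, from Player B's indifference between L and R: −0.5p − 3(1−p) = −p − (1−p), giving p = 4/5.
Since Player B is indifferent in equilibrium, Player B's expected payoff equals the payoff from either column against (4/5, 1/5). Using L: −0.5(4/5) − 3(1/5) = -1.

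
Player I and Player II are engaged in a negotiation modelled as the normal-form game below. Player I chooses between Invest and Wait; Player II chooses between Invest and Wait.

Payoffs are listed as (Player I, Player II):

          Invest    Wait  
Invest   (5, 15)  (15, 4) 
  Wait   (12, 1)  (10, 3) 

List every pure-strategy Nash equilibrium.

none

(Invest, Invest): Player I prefers Wait (12 > 5) — not an equilibrium.
(Invest, Wait): Player II prefers Invest (15 > 4) — not an equilibrium.
(Wait, Invest): Player II prefers Wait (3 > 1) — not an equilibrium.
(Wait, Wait): Player I prefers Invest (15 > 10) — not an equilibrium.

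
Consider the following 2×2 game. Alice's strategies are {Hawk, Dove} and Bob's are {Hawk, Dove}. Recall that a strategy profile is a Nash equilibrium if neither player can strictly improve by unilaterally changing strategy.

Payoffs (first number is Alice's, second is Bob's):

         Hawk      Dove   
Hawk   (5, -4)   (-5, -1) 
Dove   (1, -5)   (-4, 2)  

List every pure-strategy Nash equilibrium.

(Hawk, Hawk): Bob prefers Dove (-1 > -4) — not an equilibrium.
(Hawk, Dove): Alice prefers Dove (-4 > -5) — not an equilibrium.
(Dove, Hawk): Alice prefers Hawk (5 > 1); Bob prefers Dove (2 > -5) — not an equilibrium.
(Dove, Dove): Alice gets -4 ≥ -5 from Hawk, and Bob gets 2 ≥ -5 from Hawk — Nash equilibrium.

(Dove, Dove)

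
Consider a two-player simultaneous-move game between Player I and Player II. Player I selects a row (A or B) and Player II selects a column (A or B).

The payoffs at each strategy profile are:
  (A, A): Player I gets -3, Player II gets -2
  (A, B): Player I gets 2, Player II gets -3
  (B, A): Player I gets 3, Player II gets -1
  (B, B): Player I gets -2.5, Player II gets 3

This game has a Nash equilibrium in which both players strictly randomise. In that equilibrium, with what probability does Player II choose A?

3/7

Let y be the probability that Player II plays A. In a completely mixed equilibrium, Player I must be indifferent between A and B.
Player I's expected payoff from A is −3y + 2(1−y); from B it is 3y − 2.5(1−y).
Setting these equal: −5y + 2 = 5.5y − 2.5, so y = 3/7.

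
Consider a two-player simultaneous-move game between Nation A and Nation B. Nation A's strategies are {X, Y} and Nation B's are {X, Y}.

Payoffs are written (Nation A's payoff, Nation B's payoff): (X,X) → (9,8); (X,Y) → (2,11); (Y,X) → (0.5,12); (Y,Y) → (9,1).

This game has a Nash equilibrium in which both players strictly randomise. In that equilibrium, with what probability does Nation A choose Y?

Let p be the probability that Nation A plays X. In a completely mixed equilibrium, Nation B must be indifferent between X and Y.
Nation B's expected payoff from X is 8p + 12(1−p); from Y it is 11p + (1−p).
Setting these equal: −4p + 12 = 10p + 1, so p = 11/14.
Therefore Nation A plays Y with probability 1 − 11/14 = 3/14.

3/14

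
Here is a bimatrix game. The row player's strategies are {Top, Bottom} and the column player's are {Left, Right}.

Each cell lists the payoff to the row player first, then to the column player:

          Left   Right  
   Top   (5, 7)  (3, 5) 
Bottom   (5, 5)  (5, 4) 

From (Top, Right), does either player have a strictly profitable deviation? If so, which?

Both

The row player at (Top, Right) earns 3; deviating to Bottom yields 5 — a strict improvement.
The column player earns 5; deviating to Left yields 7 — a strict improvement.
Both the row player and the column player have strictly profitable deviations.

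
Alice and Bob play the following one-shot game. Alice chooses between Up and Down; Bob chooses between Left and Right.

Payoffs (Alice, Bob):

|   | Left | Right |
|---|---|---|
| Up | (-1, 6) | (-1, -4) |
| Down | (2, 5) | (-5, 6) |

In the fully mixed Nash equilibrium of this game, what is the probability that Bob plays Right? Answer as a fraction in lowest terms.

3/7

Let y be the probability that Bob plays Left. In a completely mixed equilibrium, Alice must be indifferent between Up and Down.
Alice's expected payoff from Up is −y − (1−y); from Down it is 2y − 5(1−y).
Setting these equal: -1 = 7y − 5, so y = 4/7.
Therefore Bob plays Right with probability 1 − 4/7 = 3/7.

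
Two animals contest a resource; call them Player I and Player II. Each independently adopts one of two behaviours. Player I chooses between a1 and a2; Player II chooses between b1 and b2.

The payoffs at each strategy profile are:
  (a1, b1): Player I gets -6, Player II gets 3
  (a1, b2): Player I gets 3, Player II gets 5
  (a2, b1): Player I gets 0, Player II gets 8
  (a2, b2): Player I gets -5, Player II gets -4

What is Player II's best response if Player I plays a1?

Against a1, Player II earns 3 from b1 and 5 from b2.
So b2 is the best response.

b2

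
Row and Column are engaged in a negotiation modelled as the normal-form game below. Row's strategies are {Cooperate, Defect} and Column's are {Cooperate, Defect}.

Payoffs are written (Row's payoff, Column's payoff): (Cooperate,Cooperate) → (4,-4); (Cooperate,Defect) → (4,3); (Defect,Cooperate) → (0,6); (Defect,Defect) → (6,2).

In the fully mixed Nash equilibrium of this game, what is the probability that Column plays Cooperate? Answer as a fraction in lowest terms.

1/3

Let y be the probability that Column plays Cooperate. In a completely mixed equilibrium, Row must be indifferent between Cooperate and Defect.
Row's expected payoff from Cooperate is 4y + 4(1−y); from Defect it is 6(1−y).
Setting these equal: 4 = −6y + 6, so y = 1/3.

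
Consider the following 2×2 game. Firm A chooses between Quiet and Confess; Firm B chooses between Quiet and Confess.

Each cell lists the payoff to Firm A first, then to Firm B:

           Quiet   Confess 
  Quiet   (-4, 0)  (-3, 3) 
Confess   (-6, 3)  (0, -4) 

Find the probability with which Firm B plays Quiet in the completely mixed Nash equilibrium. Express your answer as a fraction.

Let q be the probability that Firm B plays Quiet. In a completely mixed equilibrium, Firm A must be indifferent between Quiet and Confess.
Firm A's expected payoff from Quiet is −4q − 3(1−q); from Confess it is −6q.
Setting these equal: −q − 3 = −6q, so q = 3/5.

3/5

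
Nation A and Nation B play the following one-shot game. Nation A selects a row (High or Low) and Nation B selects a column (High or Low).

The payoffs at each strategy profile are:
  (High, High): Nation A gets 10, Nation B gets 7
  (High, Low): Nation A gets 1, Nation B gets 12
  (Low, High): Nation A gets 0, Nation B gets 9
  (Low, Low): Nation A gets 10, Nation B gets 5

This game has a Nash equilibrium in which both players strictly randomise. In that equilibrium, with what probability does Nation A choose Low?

Let x be the probability that Nation A plays High. In a completely mixed equilibrium, Nation B must be indifferent between High and Low.
Nation B's expected payoff from High is 7x + 9(1−x); from Low it is 12x + 5(1−x).
Setting these equal: −2x + 9 = 7x + 5, so x = 4/9.
Therefore Nation A plays Low with probability 1 − 4/9 = 5/9.

5/9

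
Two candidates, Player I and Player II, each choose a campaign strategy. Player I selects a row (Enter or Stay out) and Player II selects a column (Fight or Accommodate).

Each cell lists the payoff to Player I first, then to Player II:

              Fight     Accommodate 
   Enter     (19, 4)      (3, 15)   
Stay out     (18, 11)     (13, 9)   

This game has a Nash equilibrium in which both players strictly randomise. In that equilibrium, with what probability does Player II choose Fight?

Let y be the probability that Player II plays Fight. In a completely mixed equilibrium, Player I must be indifferent between Enter and Stay out.
Player I's expected payoff from Enter is 19y + 3(1−y); from Stay out it is 18y + 13(1−y).
Setting these equal: 16y + 3 = 5y + 13, so y = 10/11.

10/11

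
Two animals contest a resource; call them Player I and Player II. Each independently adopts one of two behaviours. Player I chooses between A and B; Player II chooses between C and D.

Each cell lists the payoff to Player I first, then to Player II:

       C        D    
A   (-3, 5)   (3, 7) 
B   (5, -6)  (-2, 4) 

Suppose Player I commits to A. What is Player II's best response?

D

Against A, Player II earns 5 from C and 7 from D.
So D is the best response.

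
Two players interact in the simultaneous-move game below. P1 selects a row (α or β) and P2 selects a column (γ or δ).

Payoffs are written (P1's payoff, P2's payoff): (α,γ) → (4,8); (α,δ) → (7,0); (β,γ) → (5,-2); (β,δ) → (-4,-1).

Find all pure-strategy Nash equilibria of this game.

(α, γ): P1 prefers β (5 > 4) — not an equilibrium.
(α, δ): P2 prefers γ (8 > 0) — not an equilibrium.
(β, γ): P2 prefers δ (-1 > -2) — not an equilibrium.
(β, δ): P1 prefers α (7 > -4) — not an equilibrium.

none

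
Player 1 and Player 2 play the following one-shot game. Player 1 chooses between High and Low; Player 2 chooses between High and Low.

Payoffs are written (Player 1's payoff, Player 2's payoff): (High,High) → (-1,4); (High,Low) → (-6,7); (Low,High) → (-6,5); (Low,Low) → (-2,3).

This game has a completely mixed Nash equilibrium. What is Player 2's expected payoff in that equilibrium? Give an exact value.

First find x, the probability Player 1 plays High, from Player 2's indifference between High and Low: 4x + 5(1−x) = 7x + 3(1−x), giving x = 2/5.
Since Player 2 is indifferent in equilibrium, Player 2's expected payoff equals the payoff from either column against (2/5, 3/5). Using High: 4(2/5) + 5(3/5) = 23/5.

23/5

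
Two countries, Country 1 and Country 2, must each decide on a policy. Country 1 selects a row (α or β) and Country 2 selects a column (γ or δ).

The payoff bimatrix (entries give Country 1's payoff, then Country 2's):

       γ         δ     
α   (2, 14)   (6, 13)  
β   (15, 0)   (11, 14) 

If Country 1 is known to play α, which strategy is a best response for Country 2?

γ

Against α, Country 2 earns 14 from γ and 13 from δ.
So γ is the best response.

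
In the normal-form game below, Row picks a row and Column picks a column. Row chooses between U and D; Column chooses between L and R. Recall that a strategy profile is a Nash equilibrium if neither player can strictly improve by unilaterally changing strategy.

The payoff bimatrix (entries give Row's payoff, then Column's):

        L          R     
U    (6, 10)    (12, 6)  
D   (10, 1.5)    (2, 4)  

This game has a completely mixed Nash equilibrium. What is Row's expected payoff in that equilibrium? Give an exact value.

54/7

First find q, the probability Column plays L, from Row's indifference between U and D: 6q + 12(1−q) = 10q + 2(1−q), giving q = 5/7.
Since Row is indifferent in equilibrium, Row's expected payoff equals the payoff from either row against (5/7, 2/7). Using U: 6(5/7) + 12(2/7) = 54/7.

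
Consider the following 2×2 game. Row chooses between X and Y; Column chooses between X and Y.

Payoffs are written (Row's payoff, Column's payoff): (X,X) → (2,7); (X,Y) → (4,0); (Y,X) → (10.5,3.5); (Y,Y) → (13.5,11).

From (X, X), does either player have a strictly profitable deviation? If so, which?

Row

Row at (X, X) earns 2; deviating to Y yields 10.5 — a strict improvement.
Column earns 7; deviating to Y yields 0 — not better.
Only Row has a strictly profitable deviation.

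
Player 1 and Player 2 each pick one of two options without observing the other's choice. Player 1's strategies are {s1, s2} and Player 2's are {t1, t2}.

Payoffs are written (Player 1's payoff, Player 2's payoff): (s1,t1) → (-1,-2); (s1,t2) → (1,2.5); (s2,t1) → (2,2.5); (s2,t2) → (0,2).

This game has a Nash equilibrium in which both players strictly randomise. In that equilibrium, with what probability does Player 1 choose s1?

Let r be the probability that Player 1 plays s1. In a completely mixed equilibrium, Player 2 must be indifferent between t1 and t2.
Player 2's expected payoff from t1 is −2r + 2.5(1−r); from t2 it is 2.5r + 2(1−r).
Setting these equal: −4.5r + 2.5 = 0.5r + 2, so r = 1/10.

1/10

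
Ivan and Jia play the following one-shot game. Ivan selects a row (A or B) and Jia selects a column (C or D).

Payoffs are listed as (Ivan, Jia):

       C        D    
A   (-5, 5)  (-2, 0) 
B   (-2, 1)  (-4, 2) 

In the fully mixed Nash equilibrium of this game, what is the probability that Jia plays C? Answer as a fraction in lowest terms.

2/5

Let c be the probability that Jia plays C. In a completely mixed equilibrium, Ivan must be indifferent between A and B.
Ivan's expected payoff from A is −5c − 2(1−c); from B it is −2c − 4(1−c).
Setting these equal: −3c − 2 = 2c − 4, so c = 2/5.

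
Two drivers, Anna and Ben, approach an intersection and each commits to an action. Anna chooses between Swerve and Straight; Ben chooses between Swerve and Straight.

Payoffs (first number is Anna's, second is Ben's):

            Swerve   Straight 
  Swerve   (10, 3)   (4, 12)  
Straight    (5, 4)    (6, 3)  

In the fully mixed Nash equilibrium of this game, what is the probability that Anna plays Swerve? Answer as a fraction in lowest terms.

Let x be the probability that Anna plays Swerve. In a completely mixed equilibrium, Ben must be indifferent between Swerve and Straight.
Ben's expected payoff from Swerve is 3x + 4(1−x); from Straight it is 12x + 3(1−x).
Setting these equal: −x + 4 = 9x + 3, so x = 1/10.

1/10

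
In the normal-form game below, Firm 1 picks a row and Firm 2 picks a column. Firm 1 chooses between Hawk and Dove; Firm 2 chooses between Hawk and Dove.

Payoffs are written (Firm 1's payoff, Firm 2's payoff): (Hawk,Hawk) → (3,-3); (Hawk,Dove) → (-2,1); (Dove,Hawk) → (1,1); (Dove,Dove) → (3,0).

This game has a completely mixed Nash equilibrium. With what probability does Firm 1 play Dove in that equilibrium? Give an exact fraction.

Let r be the probability that Firm 1 plays Hawk. In a completely mixed equilibrium, Firm 2 must be indifferent between Hawk and Dove.
Firm 2's expected payoff from Hawk is −3r + (1−r); from Dove it is r.
Setting these equal: −4r + 1 = r, so r = 1/5.
Therefore Firm 1 plays Dove with probability 1 − 1/5 = 4/5.

4/5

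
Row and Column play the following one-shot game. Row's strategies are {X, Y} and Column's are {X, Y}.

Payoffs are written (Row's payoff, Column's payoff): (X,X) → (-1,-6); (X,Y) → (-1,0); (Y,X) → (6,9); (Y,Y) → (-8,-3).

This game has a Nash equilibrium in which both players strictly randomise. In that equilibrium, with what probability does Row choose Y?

1/3

Let p be the probability that Row plays X. In a completely mixed equilibrium, Column must be indifferent between X and Y.
Column's expected payoff from X is −6p + 9(1−p); from Y it is −3(1−p).
Setting these equal: −15p + 9 = 3p − 3, so p = 2/3.
Therefore Row plays Y with probability 1 − 2/3 = 1/3.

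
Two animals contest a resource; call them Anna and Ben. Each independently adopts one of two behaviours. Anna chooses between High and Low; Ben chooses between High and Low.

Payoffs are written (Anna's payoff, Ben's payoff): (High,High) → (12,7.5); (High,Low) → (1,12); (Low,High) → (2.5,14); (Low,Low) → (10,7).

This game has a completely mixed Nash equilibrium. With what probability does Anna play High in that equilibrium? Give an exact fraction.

14/23

Let r be the probability that Anna plays High. In a completely mixed equilibrium, Ben must be indifferent between High and Low.
Ben's expected payoff from High is 7.5r + 14(1−r); from Low it is 12r + 7(1−r).
Setting these equal: −6.5r + 14 = 5r + 7, so r = 14/23.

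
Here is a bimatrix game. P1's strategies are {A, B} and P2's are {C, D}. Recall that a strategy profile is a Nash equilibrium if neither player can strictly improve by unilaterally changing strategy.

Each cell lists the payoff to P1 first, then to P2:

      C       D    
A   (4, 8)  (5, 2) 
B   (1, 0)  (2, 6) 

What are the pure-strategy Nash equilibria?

(A, C): P1 gets 4 ≥ 1 from B, and P2 gets 8 ≥ 2 from D — Nash equilibrium.
(A, D): P2 prefers C (8 > 2) — not an equilibrium.
(B, C): P1 prefers A (4 > 1); P2 prefers D (6 > 0) — not an equilibrium.
(B, D): P1 prefers A (5 > 2) — not an equilibrium.

(A, C)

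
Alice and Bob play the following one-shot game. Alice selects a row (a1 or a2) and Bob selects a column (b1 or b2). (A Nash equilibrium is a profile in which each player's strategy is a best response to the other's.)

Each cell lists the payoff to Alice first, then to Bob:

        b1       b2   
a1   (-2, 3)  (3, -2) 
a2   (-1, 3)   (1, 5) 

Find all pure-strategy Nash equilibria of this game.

(a1, b1): Alice prefers a2 (-1 > -2) — not an equilibrium.
(a1, b2): Bob prefers b1 (3 > -2) — not an equilibrium.
(a2, b1): Bob prefers b2 (5 > 3) — not an equilibrium.
(a2, b2): Alice prefers a1 (3 > 1) — not an equilibrium.

none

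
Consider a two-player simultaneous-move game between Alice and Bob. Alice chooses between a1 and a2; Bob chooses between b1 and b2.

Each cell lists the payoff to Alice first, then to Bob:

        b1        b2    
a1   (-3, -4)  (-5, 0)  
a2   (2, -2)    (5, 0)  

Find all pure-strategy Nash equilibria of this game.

(a2, b2)

(a1, b1): Alice prefers a2 (2 > -3); Bob prefers b2 (0 > -4) — not an equilibrium.
(a1, b2): Alice prefers a2 (5 > -5) — not an equilibrium.
(a2, b1): Bob prefers b2 (0 > -2) — not an equilibrium.
(a2, b2): Alice gets 5 ≥ -5 from a1, and Bob gets 0 ≥ -2 from b1 — Nash equilibrium.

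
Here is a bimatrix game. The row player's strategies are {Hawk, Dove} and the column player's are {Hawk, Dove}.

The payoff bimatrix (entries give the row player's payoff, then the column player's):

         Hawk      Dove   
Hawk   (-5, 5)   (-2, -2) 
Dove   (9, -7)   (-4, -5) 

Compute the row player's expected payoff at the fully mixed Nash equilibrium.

-19/8

First find q, the probability the column player plays Hawk, from the row player's indifference between Hawk and Dove: −5q − 2(1−q) = 9q − 4(1−q), giving q = 1/8.
Since the row player is indifferent in equilibrium, the row player's expected payoff equals the payoff from either row against (1/8, 7/8). Using Hawk: −5(1/8) − 2(7/8) = -19/8.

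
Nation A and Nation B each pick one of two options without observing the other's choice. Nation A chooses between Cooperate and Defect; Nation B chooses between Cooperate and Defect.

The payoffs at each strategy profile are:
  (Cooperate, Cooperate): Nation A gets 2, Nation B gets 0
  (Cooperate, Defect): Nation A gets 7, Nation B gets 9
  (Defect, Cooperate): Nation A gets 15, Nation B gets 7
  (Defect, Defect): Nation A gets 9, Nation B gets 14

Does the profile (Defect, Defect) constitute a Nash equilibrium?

At (Defect, Defect), Nation A earns 9; switching to Cooperate would give 7, so Nation A has no profitable deviation.
Nation B earns 14; switching to Cooperate would give 7, so Nation B has no profitable deviation.
Neither player can gain by a unilateral deviation, so this profile is a Nash equilibrium.

Yes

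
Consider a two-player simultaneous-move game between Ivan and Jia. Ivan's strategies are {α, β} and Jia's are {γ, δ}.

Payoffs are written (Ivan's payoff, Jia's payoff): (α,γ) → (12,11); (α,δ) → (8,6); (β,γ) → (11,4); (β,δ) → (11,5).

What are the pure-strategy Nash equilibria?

(α, γ) and (β, δ)

(α, γ): Ivan gets 12 ≥ 11 from β, and Jia gets 11 ≥ 6 from δ — Nash equilibrium.
(α, δ): Ivan prefers β (11 > 8); Jia prefers γ (11 > 6) — not an equilibrium.
(β, γ): Ivan prefers α (12 > 11); Jia prefers δ (5 > 4) — not an equilibrium.
(β, δ): Ivan gets 11 ≥ 8 from α, and Jia gets 5 ≥ 4 from γ — Nash equilibrium.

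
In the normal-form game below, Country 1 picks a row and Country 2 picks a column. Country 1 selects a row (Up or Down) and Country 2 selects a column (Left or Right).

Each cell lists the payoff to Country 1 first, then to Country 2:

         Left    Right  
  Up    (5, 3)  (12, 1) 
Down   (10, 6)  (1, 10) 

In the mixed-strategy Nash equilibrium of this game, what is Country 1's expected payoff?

First find y, the probability Country 2 plays Left, from Country 1's indifference between Up and Down: 5y + 12(1−y) = 10y + (1−y), giving y = 11/16.
Since Country 1 is indifferent in equilibrium, Country 1's expected payoff equals the payoff from either row against (11/16, 5/16). Using Up: 5(11/16) + 12(5/16) = 115/16.

115/16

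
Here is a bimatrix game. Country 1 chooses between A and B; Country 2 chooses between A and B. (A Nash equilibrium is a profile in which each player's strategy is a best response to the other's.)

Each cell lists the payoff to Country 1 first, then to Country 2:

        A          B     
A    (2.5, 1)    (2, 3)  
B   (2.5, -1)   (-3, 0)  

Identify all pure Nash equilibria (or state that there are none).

(A, B)

(A, A): Country 2 prefers B (3 > 1) — not an equilibrium.
(A, B): Country 1 gets 2 ≥ -3 from B, and Country 2 gets 3 ≥ 1 from A — Nash equilibrium.
(B, A): Country 2 prefers B (0 > -1) — not an equilibrium.
(B, B): Country 1 prefers A (2 > -3) — not an equilibrium.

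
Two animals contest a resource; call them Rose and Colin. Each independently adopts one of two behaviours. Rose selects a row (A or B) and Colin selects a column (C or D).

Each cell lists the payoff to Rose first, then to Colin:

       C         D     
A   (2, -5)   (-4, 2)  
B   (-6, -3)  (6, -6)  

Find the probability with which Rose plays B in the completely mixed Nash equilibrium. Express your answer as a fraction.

7/10

Let p be the probability that Rose plays A. In a completely mixed equilibrium, Colin must be indifferent between C and D.
Colin's expected payoff from C is −5p − 3(1−p); from D it is 2p − 6(1−p).
Setting these equal: −2p − 3 = 8p − 6, so p = 3/10.
Therefore Rose plays B with probability 1 − 3/10 = 7/10.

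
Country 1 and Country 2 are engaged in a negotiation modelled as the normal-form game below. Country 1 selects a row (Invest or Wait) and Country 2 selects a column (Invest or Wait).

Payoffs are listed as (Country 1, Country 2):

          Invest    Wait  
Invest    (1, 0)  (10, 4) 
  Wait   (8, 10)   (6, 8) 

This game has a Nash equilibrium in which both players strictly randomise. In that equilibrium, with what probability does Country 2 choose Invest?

4/11

Let q be the probability that Country 2 plays Invest. In a completely mixed equilibrium, Country 1 must be indifferent between Invest and Wait.
Country 1's expected payoff from Invest is q + 10(1−q); from Wait it is 8q + 6(1−q).
Setting these equal: −9q + 10 = 2q + 6, so q = 4/11.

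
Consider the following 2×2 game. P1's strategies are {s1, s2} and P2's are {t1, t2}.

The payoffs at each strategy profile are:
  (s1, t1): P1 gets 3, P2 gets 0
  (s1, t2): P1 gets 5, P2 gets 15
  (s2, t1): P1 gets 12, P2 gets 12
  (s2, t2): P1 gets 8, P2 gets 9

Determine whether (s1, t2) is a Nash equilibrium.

No

At (s1, t2), P1 earns 5; switching to s2 would give 8, so P1 would deviate.
P2 earns 15; switching to t1 would give 0, so P2 has no profitable deviation.
Since at least one player can profitably deviate, this is not a Nash equilibrium.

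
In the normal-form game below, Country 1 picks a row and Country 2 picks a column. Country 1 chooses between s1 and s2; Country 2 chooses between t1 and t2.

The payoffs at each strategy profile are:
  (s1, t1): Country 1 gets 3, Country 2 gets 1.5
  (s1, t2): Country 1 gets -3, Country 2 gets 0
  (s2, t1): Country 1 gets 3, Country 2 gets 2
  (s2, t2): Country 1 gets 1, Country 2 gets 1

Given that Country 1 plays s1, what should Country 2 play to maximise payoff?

t1

Against s1, Country 2 earns 1.5 from t1 and 0 from t2.
So t1 is the best response.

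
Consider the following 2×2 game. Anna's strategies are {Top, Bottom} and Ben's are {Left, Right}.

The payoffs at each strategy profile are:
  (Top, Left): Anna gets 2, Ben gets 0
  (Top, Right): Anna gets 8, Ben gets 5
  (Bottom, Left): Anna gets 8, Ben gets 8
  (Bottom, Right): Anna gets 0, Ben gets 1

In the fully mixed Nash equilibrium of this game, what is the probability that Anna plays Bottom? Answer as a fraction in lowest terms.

5/12

Let r be the probability that Anna plays Top. In a completely mixed equilibrium, Ben must be indifferent between Left and Right.
Ben's expected payoff from Left is 8(1−r); from Right it is 5r + (1−r).
Setting these equal: −8r + 8 = 4r + 1, so r = 7/12.
Therefore Anna plays Bottom with probability 1 − 7/12 = 5/12.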